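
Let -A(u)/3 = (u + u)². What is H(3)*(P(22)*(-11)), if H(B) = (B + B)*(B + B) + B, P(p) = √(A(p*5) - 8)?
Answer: -858*I*√36302 ≈ -1.6348e+5*I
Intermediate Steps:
A(u) = -12*u² (A(u) = -3*(u + u)² = -3*4*u² = -12*u²)
P(p) = √(-8 - 300*p²) (P(p) = √(-12*25*p² - 8) = √(-300*p² - 8) = √(-8 - 300*p²))
H(B) = B + 4*B² (H(B) = (2*B)*(2*B) + B = 4*B² + B = B + 4*B²)
H(3)*(P(22)*(-11)) = (3*(1 + 4*3))*((2*√(-2 - 75*22²))*(-11)) = (3*(1 + 12))*((2*√(-2 - 75*484))*(-11)) = (3*13)*((2*√(-2 - 36300))*(-11)) = 39*((2*√(-36302))*(-11)) = 39*((2*(I*√36302))*(-11)) = 39*((2*I*√36302)*(-11)) = 39*(-22*I*√36302) = -858*I*√36302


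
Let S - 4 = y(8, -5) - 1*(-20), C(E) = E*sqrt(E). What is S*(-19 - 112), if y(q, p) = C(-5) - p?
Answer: -3799 + 655*I*sqrt(5) ≈ -3799.0 + 1464.6*I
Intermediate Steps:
C(E) = E**(3/2)
y(q, p) = -p - 5*I*sqrt(5) (y(q, p) = (-5)**(3/2) - p = -5*I*sqrt(5) - p = -p - 5*I*sqrt(5))
S = 29 - 5*I*sqrt(5) (S = 4 + ((-1*(-5) - 5*I*sqrt(5)) - 1*(-20)) = 4 + ((5 - 5*I*sqrt(5)) + 20) = 4 + (25 - 5*I*sqrt(5)) = 29 - 5*I*sqrt(5) ≈ 29.0 - 11.18*I)
S*(-19 - 112) = (29 - 5*I*sqrt(5))*(-19 - 112) = (29 - 5*I*sqrt(5))*(-131) = -3799 + 655*I*sqrt(5)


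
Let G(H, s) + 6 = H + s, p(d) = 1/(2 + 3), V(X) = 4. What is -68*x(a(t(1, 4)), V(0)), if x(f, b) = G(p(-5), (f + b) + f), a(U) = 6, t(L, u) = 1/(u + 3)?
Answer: -3468/5 ≈ -693.60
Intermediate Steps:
t(L, u) = 1/(3 + u)
p(d) = 1/5
G(H, s) = -6 + H + s (G(H, s) = -6 + (H + s) = -6 + H + s)
x(f, b) = -29/5 + b + 2*f (x(f, b) = -6 + 1/5 + ((f + b) + f) = -6 + 1/5 + ((b + f) + f) = -6 + 1/5 + (b + 2*f) = -29/5 + b + 2*f)
-68*x(a(t(1, 4)), V(0)) = -68*(-29/5 + 4 + 2*6) = -68*(-29/5 + 4 + 12) = -68*51/5 = -3468/5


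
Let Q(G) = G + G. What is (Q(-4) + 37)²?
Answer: 841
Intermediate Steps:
Q(G) = 2*G
(Q(-4) + 37)² = (2*(-4) + 37)² = (-8 + 37)² = 29² = 841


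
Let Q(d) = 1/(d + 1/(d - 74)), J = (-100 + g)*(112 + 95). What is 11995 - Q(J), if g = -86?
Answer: 17815611608811/1485253153 ≈ 11995.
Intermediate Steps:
J = -38502 (J = (-100 - 86)*(112 + 95) = -186*207 = -38502)
Q(d) = 1/(d + 1/(-74 + d))
11995 - Q(J) = 11995 - (-74 - 38502)/(1 + (-38502)**2 - 74*(-38502)) = 11995 - (-38576)/(1 + 1482404004 + 2849148) = 11995 - (-38576)/1485253153 = 11995 - 1*(-38576/1485253153) = 11995 + 38576/1485253153 = 17815611608811/1485253153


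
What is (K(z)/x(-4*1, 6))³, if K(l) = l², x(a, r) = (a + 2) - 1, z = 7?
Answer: -117649/27 ≈ -4357.4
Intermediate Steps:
x(a, r) = 1 + a (x(a, r) = (2 + a) - 1 = 1 + a)
(K(z)/x(-4*1, 6))³ = (7²/(1 - 4*1))³ = (49/(1 - 4))³ = (49/(-3))³ = (49*(-⅓))³ = (-49/3)³ = -117649/27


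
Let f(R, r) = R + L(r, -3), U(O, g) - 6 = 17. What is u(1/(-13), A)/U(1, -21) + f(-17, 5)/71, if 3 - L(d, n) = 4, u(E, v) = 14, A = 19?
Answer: 580/1633 ≈ 0.35517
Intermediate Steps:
L(d, n) = -1 (L(d, n) = 3 - 1*4 = 3 - 4 = -1)
U(O, g) = 23 (U(O, g) = 6 + 17 = 23)
f(R, r) = -1 + R (f(R, r) = R - 1 = -1 + R)
u(1/(-13), A)/U(1, -21) + f(-17, 5)/71 = 14/23 + (-1 - 17)/71 = 14*(1/23) - 18*1/71 = 14/23 - 18/71 = 580/1633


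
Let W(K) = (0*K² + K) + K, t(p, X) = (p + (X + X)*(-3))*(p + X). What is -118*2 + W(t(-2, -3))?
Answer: -396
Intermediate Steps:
t(p, X) = (X + p)*(p - 6*X) (t(p, X) = (p + (2*X)*(-3))*(X + p) = (p - 6*X)*(X + p) = (X + p)*(p - 6*X))
W(K) = 2*K (W(K) = (0 + K) + K = K + K = 2*K)
-118*2 + W(t(-2, -3)) = -118*2 + 2*((-2)² - 6*(-3)² - 5*(-3)*(-2)) = -236 + 2*(4 - 6*9 - 30) = -236 + 2*(4 - 54 - 30) = -236 + 2*(-80) = -236 - 160 = -396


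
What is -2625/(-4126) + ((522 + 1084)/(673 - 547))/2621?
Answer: 436761053/681297498 ≈ 0.64107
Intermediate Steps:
-2625/(-4126) + ((522 + 1084)/(673 - 547))/2621 = -2625*(-1/4126) + (1606/126)*(1/2621) = 2625/4126 + (1606*(1/126))*(1/2621) = 2625/4126 + (803/63)*(1/2621) = 2625/4126 + 803/165123 = 436761053/681297498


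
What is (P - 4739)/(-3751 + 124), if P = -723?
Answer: 5462/3627 ≈ 1.5059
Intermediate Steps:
(P - 4739)/(-3751 + 124) = (-723 - 4739)/(-3751 + 124) = -5462/(-3627) = -5462*(-1/3627) = 5462/3627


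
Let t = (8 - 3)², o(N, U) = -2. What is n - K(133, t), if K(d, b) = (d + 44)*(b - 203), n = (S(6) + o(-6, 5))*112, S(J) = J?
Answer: 31954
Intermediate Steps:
n = 448 (n = (6 - 2)*112 = 4*112 = 448)
t = 25 (t = 5² = 25)
K(d, b) = (-203 + b)*(44 + d) (K(d, b) = (44 + d)*(-203 + b) = (-203 + b)*(44 + d))
n - K(133, t) = 448 - (-8932 - 203*133 + 44*25 + 25*133) = 448 - (-8932 - 26999 + 1100 + 3325) = 448 - 1*(-31506) = 448 + 31506 = 31954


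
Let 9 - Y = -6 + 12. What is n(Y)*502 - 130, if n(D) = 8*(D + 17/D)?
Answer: 104026/3 ≈ 34675.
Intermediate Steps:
Y = 3 (Y = 9 - (-6 + 12) = 9 - 1*6 = 9 - 6 = 3)
n(D) = 8*D + 136/D
n(Y)*502 - 130 = (8*3 + 136/3)*502 - 130 = (24 + 136*(1/3))*502 - 130 = (24 + 136/3)*502 - 130 = (208/3)*502 - 130 = 104416/3 - 130 = 104026/3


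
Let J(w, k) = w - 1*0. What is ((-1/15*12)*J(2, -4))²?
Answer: 64/25 ≈ 2.5600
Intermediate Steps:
J(w, k) = w (J(w, k) = w + 0 = w)
((-1/15*12)*J(2, -4))² = ((-1/15*12)*2)² = ((-1*1/15*12)*2)² = (-1/15*12*2)² = (-⅘*2)² = (-8/5)² = 64/25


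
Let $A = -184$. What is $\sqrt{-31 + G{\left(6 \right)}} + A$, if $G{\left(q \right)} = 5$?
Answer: $-184 + i \sqrt{26} \approx -184.0 + 5.099 i$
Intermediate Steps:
$\sqrt{-31 + G{\left(6 \right)}} + A = \sqrt{-31 + 5} - 184 = \sqrt{-26} - 184 = i \sqrt{26} - 184 = -184 + i \sqrt{26}$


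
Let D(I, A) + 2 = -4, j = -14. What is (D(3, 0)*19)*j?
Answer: 1596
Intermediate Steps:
D(I, A) = -6 (D(I, A) = -2 - 4 = -6)
(D(3, 0)*19)*j = -6*19*(-14) = -114*(-14) = 1596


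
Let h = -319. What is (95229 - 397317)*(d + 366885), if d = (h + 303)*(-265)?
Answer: -112112409000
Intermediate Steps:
d = 4240 (d = (-319 + 303)*(-265) = -16*(-265) = 4240)
(95229 - 397317)*(d + 366885) = (95229 - 397317)*(4240 + 366885) = -302088*371125 = -112112409000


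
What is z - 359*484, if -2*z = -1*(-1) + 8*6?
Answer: -347561/2 ≈ -1.7378e+5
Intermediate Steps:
z = -49/2 (z = -(-1*(-1) + 8*6)/2 = -(1 + 48)/2 = -1/2*49 = -49/2 ≈ -24.500)
z - 359*484 = -49/2 - 359*484 = -49/2 - 173756 = -347561/2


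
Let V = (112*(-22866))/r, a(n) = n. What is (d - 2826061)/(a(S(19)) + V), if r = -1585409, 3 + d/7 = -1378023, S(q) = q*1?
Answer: -2824800900341/4669109 ≈ -6.0500e+5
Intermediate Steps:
S(q) = q
d = -9646182 (d = -21 + 7*(-1378023) = -21 - 9646161 = -9646182)
V = 365856/226487 (V = (112*(-22866))/(-1585409) = -2560992*(-1/1585409) = 365856/226487 ≈ 1.6154)
(d - 2826061)/(a(S(19)) + V) = (-9646182 - 2826061)/(19 + 365856/226487) = -12472243/4669109/226487 = -12472243*226487/4669109 = -2824800900341/4669109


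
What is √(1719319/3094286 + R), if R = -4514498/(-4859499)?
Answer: √335681498413364536789298826/15036679722714 ≈ 1.2185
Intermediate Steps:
R = 4514498/4859499 (R = -4514498*(-1/4859499) = 4514498/4859499 ≈ 0.92900)
√(1719319/3094286 + R) = √(1719319/3094286 + 4514498/4859499) = √(22324176919609/15036679722714) = √335681498413364536789298826/15036679722714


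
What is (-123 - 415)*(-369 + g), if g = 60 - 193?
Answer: 270076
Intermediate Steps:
g = -133
(-123 - 415)*(-369 + g) = (-123 - 415)*(-369 - 133) = -538*(-502) = 270076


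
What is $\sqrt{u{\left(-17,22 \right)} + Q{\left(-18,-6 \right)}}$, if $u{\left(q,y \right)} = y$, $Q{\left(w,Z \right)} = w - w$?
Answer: $\sqrt{22} \approx 4.6904$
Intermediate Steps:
$Q{\left(w,Z \right)} = 0$
$\sqrt{u{\left(-17,22 \right)} + Q{\left(-18,-6 \right)}} = \sqrt{22 + 0} = \sqrt{22}$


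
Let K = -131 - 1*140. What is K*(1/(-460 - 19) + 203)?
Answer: -26350956/479 ≈ -55012.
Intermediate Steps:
K = -271 (K = -131 - 140 = -271)
K*(1/(-460 - 19) + 203) = -271*(1/(-460 - 19) + 203) = -271*(1/(-479) + 203) = -271*(-1/479 + 203) = -271*97236/479 = -26350956/479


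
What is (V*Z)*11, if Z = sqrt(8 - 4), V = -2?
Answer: -44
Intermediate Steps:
Z = 2 (Z = sqrt(4) = 2)
(V*Z)*11 = -2*2*11 = -4*11 = -44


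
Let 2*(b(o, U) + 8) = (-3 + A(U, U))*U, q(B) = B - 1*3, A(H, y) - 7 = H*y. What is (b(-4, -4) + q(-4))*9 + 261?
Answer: -234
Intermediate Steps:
A(H, y) = 7 + H*y
q(B) = -3 + B (q(B) = B - 3 = -3 + B)
b(o, U) = -8 + U*(4 + U²)/2 (b(o, U) = -8 + ((-3 + (7 + U*U))*U)/2 = -8 + ((-3 + (7 + U²))*U)/2 = -8 + ((4 + U²)*U)/2 = -8 + (U*(4 + U²))/2 = -8 + U*(4 + U²)/2)
(b(-4, -4) + q(-4))*9 + 261 = ((-8 + (½)*(-4)³ + 2*(-4)) + (-3 - 4))*9 + 261 = ((-8 + (½)*(-64) - 8) - 7)*9 + 261 = ((-8 - 32 - 8) - 7)*9 + 261 = (-48 - 7)*9 + 261 = -55*9 + 261 = -495 + 261 = -234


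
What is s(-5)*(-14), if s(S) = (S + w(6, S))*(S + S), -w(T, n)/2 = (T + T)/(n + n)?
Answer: -364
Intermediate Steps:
w(T, n) = -2*T/n (w(T, n) = -2*(T + T)/(n + n) = -2*2*T/(2*n) = -2*2*T*1/(2*n) = -2*T/n)
s(S) = 2*S*(S - 12/S) (s(S) = (S - 2*6/S)*(S + S) = (S - 12/S)*(2*S) = 2*S*(S - 12/S))
s(-5)*(-14) = (-24 + 2*(-5)**2)*(-14) = (-24 + 2*25)*(-14) = (-24 + 50)*(-14) = 26*(-14) = -364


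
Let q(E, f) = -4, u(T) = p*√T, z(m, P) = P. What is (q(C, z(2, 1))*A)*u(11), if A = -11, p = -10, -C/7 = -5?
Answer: -440*√11 ≈ -1459.3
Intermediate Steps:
C = 35 (C = -7*(-5) = 35)
u(T) = -10*√T
(q(C, z(2, 1))*A)*u(11) = (-4*(-11))*(-10*√11) = 44*(-10*√11) = -440*√11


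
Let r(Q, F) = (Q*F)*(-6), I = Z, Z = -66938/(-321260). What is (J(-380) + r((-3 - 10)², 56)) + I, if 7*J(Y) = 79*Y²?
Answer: 1768554524843/1124410 ≈ 1.5729e+6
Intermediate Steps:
J(Y) = 79*Y²/7 (J(Y) = (79*Y²)/7 = 79*Y²/7)
Z = 33469/160630 (Z = -66938*(-1/321260) = 33469/160630 ≈ 0.20836)
I = 33469/160630 ≈ 0.20836
r(Q, F) = -6*F*Q (r(Q, F) = (F*Q)*(-6) = -6*F*Q)
(J(-380) + r((-3 - 10)², 56)) + I = ((79/7)*(-380)² - 6*56*(-3 - 10)²) + 33469/160630 = ((79/7)*144400 - 6*56*(-13)²) + 33469/160630 = (11407600/7 - 6*56*169) + 33469/160630 = (11407600/7 - 56784) + 33469/160630 = 11010112/7 + 33469/160630 = 1768554524843/1124410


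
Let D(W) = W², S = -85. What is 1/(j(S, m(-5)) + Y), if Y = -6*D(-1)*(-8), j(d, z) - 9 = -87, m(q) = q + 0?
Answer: -1/30 ≈ -0.033333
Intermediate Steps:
m(q) = q
j(d, z) = -78 (j(d, z) = 9 - 87 = -78)
Y = 48 (Y = -6*(-1)²*(-8) = -6*1*(-8) = -6*(-8) = 48)
1/(j(S, m(-5)) + Y) = 1/(-78 + 48) = 1/(-30) = -1/30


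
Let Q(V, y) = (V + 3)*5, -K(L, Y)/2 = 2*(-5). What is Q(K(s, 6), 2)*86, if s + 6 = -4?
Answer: 9890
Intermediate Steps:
s = -10 (s = -6 - 4 = -10)
K(L, Y) = 20 (K(L, Y) = -4*(-5) = -2*(-10) = 20)
Q(V, y) = 15 + 5*V (Q(V, y) = (3 + V)*5 = 15 + 5*V)
Q(K(s, 6), 2)*86 = (15 + 5*20)*86 = (15 + 100)*86 = 115*86 = 9890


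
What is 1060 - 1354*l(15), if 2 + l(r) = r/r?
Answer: 2414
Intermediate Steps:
l(r) = -1 (l(r) = -2 + r/r = -2 + 1 = -1)
1060 - 1354*l(15) = 1060 - 1354*(-1) = 1060 + 1354 = 2414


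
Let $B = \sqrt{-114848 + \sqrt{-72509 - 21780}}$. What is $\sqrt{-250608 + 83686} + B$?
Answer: $\sqrt{-114848 + i \sqrt{94289}} + i \sqrt{166922} \approx 0.45304 + 747.45 i$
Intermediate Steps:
$B = \sqrt{-114848 + i \sqrt{94289}}$ ($B = \sqrt{-114848 + \sqrt{-94289}} = \sqrt{-114848 + i \sqrt{94289}} \approx 0.453 + 338.89 i$)
$\sqrt{-250608 + 83686} + B = \sqrt{-250608 + 83686} + \sqrt{-114848 + i \sqrt{94289}} = \sqrt{-166922} + \sqrt{-114848 + i \sqrt{94289}} = i \sqrt{166922} + \sqrt{-114848 + i \sqrt{94289}} = \sqrt{-114848 + i \sqrt{94289}} + i \sqrt{166922}$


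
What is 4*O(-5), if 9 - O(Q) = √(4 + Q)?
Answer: 36 - 4*I ≈ 36.0 - 4.0*I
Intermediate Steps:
O(Q) = 9 - √(4 + Q)
4*O(-5) = 4*(9 - √(4 - 5)) = 4*(9 - √(-1)) = 4*(9 - I) = 36 - 4*I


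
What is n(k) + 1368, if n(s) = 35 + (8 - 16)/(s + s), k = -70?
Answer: 49107/35 ≈ 1403.1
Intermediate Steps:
n(s) = 35 - 4/s (n(s) = 35 - 8*1/(2*s) = 35 - 4/s)
n(k) + 1368 = (35 - 4/(-70)) + 1368 = (35 - 4*(-1/70)) + 1368 = (35 + 2/35) + 1368 = 1227/35 + 1368 = 49107/35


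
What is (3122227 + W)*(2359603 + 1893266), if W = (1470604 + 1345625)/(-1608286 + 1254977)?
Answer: 4691374169474380266/353309 ≈ 1.3278e+13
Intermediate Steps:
W = -2816229/353309 (W = 2816229/(-353309) = 2816229*(-1/353309) = -2816229/353309 ≈ -7.9710)
(3122227 + W)*(2359603 + 1893266) = (3122227 - 2816229/353309)*(2359603 + 1893266) = (1103108082914/353309)*4252869 = 4691374169474380266/353309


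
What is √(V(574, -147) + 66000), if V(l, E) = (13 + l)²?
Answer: √410569 ≈ 640.76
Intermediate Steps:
√(V(574, -147) + 66000) = √((13 + 574)² + 66000) = √(587² + 66000) = √(344569 + 66000) = √410569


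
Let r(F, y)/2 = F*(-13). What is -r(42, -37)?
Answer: 1092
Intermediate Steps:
r(F, y) = -26*F (r(F, y) = 2*(F*(-13)) = 2*(-13*F) = -26*F)
-r(42, -37) = -(-26)*42 = -1*(-1092) = 1092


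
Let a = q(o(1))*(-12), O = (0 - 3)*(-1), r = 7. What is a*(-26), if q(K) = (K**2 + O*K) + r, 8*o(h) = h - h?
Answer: 2184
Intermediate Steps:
O = 3 (O = -3*(-1) = 3)
o(h) = 0 (o(h) = (h - h)/8 = (1/8)*0 = 0)
q(K) = 7 + K**2 + 3*K (q(K) = (K**2 + 3*K) + 7 = 7 + K**2 + 3*K)
a = -84 (a = (7 + 0**2 + 3*0)*(-12) = (7 + 0 + 0)*(-12) = 7*(-12) = -84)
a*(-26) = -84*(-26) = 2184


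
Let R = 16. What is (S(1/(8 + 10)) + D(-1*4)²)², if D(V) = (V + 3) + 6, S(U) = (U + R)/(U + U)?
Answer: 114921/4 ≈ 28730.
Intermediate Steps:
S(U) = (16 + U)/(2*U) (S(U) = (U + 16)/(U + U) = (16 + U)/((2*U)) = (16 + U)*(1/(2*U)) = (16 + U)/(2*U))
D(V) = 9 + V (D(V) = (3 + V) + 6 = 9 + V)
(S(1/(8 + 10)) + D(-1*4)²)² = ((16 + 1/(8 + 10))/(2*(1/(8 + 10))) + (9 - 1*4)²)² = ((16 + 1/18)/(2*(1/18)) + (9 - 4)²)² = ((16 + 1/18)/(2*(1/18)) + 5²)² = ((½)*18*(289/18) + 25)² = (289/2 + 25)² = (339/2)² = 114921/4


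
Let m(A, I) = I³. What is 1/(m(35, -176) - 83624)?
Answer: -1/5535400 ≈ -1.8066e-7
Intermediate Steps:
1/(m(35, -176) - 83624) = 1/((-176)³ - 83624) = 1/(-5451776 - 83624) = 1/(-5535400) = -1/5535400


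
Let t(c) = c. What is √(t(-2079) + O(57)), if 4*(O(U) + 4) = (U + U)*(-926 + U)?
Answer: I*√107398/2 ≈ 163.86*I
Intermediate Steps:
O(U) = -4 + U*(-926 + U)/2 (O(U) = -4 + ((U + U)*(-926 + U))/4 = -4 + ((2*U)*(-926 + U))/4 = -4 + (2*U*(-926 + U))/4 = -4 + U*(-926 + U)/2)
√(t(-2079) + O(57)) = √(-2079 + (-4 + (½)*57² - 463*57)) = √(-2079 + (-4 + (½)*3249 - 26391)) = √(-2079 + (-4 + 3249/2 - 26391)) = √(-2079 - 49541/2) = √(-53699/2) = I*√107398/2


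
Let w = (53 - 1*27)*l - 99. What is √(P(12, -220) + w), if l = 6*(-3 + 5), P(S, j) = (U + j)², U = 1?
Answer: √48174 ≈ 219.49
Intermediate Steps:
P(S, j) = (1 + j)²
l = 12 (l = 6*2 = 12)
w = 213 (w = (53 - 1*27)*12 - 99 = (53 - 27)*12 - 99 = 26*12 - 99 = 312 - 99 = 213)
√(P(12, -220) + w) = √((1 - 220)² + 213) = √((-219)² + 213) = √(47961 + 213) = √48174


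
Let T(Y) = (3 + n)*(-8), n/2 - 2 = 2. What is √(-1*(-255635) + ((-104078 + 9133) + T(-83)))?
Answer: √160602 ≈ 400.75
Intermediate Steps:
n = 8 (n = 4 + 2*2 = 4 + 4 = 8)
T(Y) = -88 (T(Y) = (3 + 8)*(-8) = 11*(-8) = -88)
√(-1*(-255635) + ((-104078 + 9133) + T(-83))) = √(-1*(-255635) + ((-104078 + 9133) - 88)) = √(255635 + (-94945 - 88)) = √(255635 - 95033) = √160602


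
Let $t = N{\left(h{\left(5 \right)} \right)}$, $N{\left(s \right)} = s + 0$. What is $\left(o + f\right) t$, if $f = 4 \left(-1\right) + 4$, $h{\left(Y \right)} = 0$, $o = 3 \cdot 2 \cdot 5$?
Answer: $0$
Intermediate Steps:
$o = 30$ ($o = 6 \cdot 5 = 30$)
$f = 0$ ($f = -4 + 4 = 0$)
$N{\left(s \right)} = s$
$t = 0$
$\left(o + f\right) t = \left(30 + 0\right) 0 = 30 \cdot 0 = 0$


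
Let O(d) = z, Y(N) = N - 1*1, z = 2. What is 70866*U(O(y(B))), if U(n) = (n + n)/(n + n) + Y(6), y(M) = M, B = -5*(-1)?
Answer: 425196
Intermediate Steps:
Y(N) = -1 + N (Y(N) = N - 1 = -1 + N)
B = 5
O(d) = 2
U(n) = 6 (U(n) = (n + n)/(n + n) + (-1 + 6) = (2*n)/((2*n)) + 5 = (2*n)*(1/(2*n)) + 5 = 1 + 5 = 6)
70866*U(O(y(B))) = 70866*6 = 425196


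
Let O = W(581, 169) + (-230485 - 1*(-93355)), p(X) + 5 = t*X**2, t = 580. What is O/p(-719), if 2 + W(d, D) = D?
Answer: -136963/299837375 ≈ -0.00045679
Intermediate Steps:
W(d, D) = -2 + D
p(X) = -5 + 580*X**2
O = -136963 (O = (-2 + 169) + (-230485 - 1*(-93355)) = 167 + (-230485 + 93355) = 167 - 137130 = -136963)
O/p(-719) = -136963/(-5 + 580*(-719)**2) = -136963/(-5 + 580*516961) = -136963/(-5 + 299837380) = -136963/299837375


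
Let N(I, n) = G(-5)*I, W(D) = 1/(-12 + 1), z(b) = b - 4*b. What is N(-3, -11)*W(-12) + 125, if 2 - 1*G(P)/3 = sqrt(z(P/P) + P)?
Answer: 1393/11 - 18*I*sqrt(2)/11 ≈ 126.64 - 2.3142*I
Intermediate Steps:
z(b) = -3*b
W(D) = -1/11 (W(D) = 1/(-11) = -1/11)
G(P) = 6 - 3*sqrt(-3 + P) (G(P) = 6 - 3*sqrt(-3*P/P + P) = 6 - 3*sqrt(-3*1 + P) = 6 - 3*sqrt(-3 + P))
N(I, n) = I*(6 - 6*I*sqrt(2)) (N(I, n) = (6 - 3*sqrt(-3 - 5))*I = (6 - 6*I*sqrt(2))*I = I*(6 - 6*I*sqrt(2)))
N(-3, -11)*W(-12) + 125 = (6*(-3)*(1 - I*sqrt(2)))*(-1/11) + 125 = (-18 + 18*I*sqrt(2))*(-1/11) + 125 = (18/11 - 18*I*sqrt(2)/11) + 125 = 1393/11 - 18*I*sqrt(2)/11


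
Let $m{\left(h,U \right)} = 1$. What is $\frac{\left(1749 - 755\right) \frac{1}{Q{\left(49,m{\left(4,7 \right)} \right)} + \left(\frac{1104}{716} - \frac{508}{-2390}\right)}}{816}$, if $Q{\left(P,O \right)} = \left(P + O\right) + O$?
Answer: $\frac{15187255}{657721704} \approx 0.023091$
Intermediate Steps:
$Q{\left(P,O \right)} = P + 2 O$ ($Q{\left(P,O \right)} = \left(O + P\right) + O = P + 2 O$)
$\frac{\left(1749 - 755\right) \frac{1}{Q{\left(49,m{\left(4,7 \right)} \right)} + \left(\frac{1104}{716} - \frac{508}{-2390}\right)}}{816} = \frac{\left(1749 - 755\right) \frac{1}{\left(49 + 2 \cdot 1\right) + \left(\frac{1104}{716} - \frac{508}{-2390}\right)}}{816} = \frac{994}{\left(49 + 2\right) + \left(1104 \cdot \frac{1}{716} - - \frac{254}{1195}\right)} \frac{1}{816} = \frac{994}{51 + \left(\frac{276}{179} + \frac{254}{1195}\right)} \frac{1}{816} = \frac{994}{51 + \frac{375286}{213905}} \cdot \frac{1}{816} = \frac{994}{\frac{11284441}{213905}} \cdot \frac{1}{816} = 994 \cdot \frac{213905}{11284441} \cdot \frac{1}{816} = \frac{30374510}{1612063} \cdot \frac{1}{816} = \frac{15187255}{657721704}$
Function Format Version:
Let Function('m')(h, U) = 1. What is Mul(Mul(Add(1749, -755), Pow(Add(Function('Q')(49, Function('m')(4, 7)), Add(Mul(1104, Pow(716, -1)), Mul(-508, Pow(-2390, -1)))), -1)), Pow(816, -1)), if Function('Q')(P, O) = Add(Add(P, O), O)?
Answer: Rational(15187255, 657721704) ≈ 0.023091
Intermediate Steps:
Function('Q')(P, O) = Add(P, Mul(2, O)) (Function('Q')(P, O) = Add(Add(O, P), O) = Add(P, Mul(2, O)))
Mul(Mul(Add(1749, -755), Pow(Add(Function('Q')(49, Function('m')(4, 7)), Add(Mul(1104, Pow(716, -1)), Mul(-508, Pow(-2390, -1)))), -1)), Pow(816, -1)) = Mul(Mul(Add(1749, -755), Pow(Add(Add(49, Mul(2, 1)), Add(Mul(1104, Pow(716, -1)), Mul(-508, Pow(-2390, -1)))), -1)), Pow(816, -1)) = Mul(Mul(994, Pow(Add(Add(49, 2), Add(Mul(1104, Rational(1, 716)), Mul(-508, Rational(-1, 2390)))), -1)), Rational(1, 816)) = Mul(Mul(994, Pow(Add(51, Add(Rational(276, 179), Rational(254, 1195))), -1)), Rational(1, 816)) = Mul(Mul(994, Pow(Add(51, Rational(375286, 213905)), -1)), Rational(1, 816)) = Mul(Mul(994, Pow(Rational(11284441, 213905), -1)), Rational(1, 816)) = Mul(Mul(994, Rational(213905, 11284441)), Rational(1, 816)) = Mul(Rational(30374510, 1612063), Rational(1, 816)) = Rational(15187255, 657721704)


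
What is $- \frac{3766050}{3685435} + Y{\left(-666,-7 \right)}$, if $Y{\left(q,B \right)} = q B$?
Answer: $\frac{3435546384}{737087} \approx 4661.0$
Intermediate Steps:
$Y{\left(q,B \right)} = B q$
$- \frac{3766050}{3685435} + Y{\left(-666,-7 \right)} = - \frac{3766050}{3685435} - -4662 = \left(-3766050\right) \frac{1}{3685435} + 4662 = - \frac{753210}{737087} + 4662 = \frac{3435546384}{737087}$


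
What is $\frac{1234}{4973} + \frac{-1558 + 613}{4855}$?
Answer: $\frac{258317}{4828783} \approx 0.053495$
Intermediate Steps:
$\frac{1234}{4973} + \frac{-1558 + 613}{4855} = 1234 \cdot \frac{1}{4973} - \frac{189}{971} = \frac{1234}{4973} - \frac{189}{971} = \frac{258317}{4828783}$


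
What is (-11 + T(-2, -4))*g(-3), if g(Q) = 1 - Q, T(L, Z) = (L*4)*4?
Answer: -172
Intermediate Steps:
T(L, Z) = 16*L (T(L, Z) = (4*L)*4 = 16*L)
(-11 + T(-2, -4))*g(-3) = (-11 + 16*(-2))*(1 - 1*(-3)) = (-11 - 32)*(1 + 3) = -43*4 = -172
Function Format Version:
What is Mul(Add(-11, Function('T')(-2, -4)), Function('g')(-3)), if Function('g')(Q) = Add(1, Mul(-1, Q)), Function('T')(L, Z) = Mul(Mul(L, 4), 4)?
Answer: -172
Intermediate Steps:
Function('T')(L, Z) = Mul(16, L) (Function('T')(L, Z) = Mul(Mul(4, L), 4) = Mul(16, L))
Mul(Add(-11, Function('T')(-2, -4)), Function('g')(-3)) = Mul(Add(-11, Mul(16, -2)), Add(1, Mul(-1, -3))) = Mul(Add(-11, -32), Add(1, 3)) = Mul(-43, 4) = -172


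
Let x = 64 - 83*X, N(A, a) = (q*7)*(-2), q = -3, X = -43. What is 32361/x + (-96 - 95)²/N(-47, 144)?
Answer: 6375935/7266 ≈ 877.50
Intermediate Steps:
N(A, a) = 42 (N(A, a) = -3*7*(-2) = -21*(-2) = 42)
x = 3633 (x = 64 - 83*(-43) = 64 + 3569 = 3633)
32361/x + (-96 - 95)²/N(-47, 144) = 32361/3633 + (-96 - 95)²/42 = 32361*(1/3633) + (-191)²*(1/42) = 1541/173 + 36481*(1/42) = 1541/173 + 36481/42 = 6375935/7266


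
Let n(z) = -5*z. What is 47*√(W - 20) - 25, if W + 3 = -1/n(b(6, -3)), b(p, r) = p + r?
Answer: -25 + 94*I*√1290/15 ≈ -25.0 + 225.08*I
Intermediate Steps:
W = -44/15 (W = -3 - 1/((-5*(6 - 3))) = -3 - 1/((-5*3)) = -3 - 1/(-15) = -3 - 1*(-1/15) = -3 + 1/15 = -44/15 ≈ -2.9333)
47*√(W - 20) - 25 = 47*√(-44/15 - 20) - 25 = 47*√(-344/15) - 25 = 47*(2*I*√1290/15) - 25 = 94*I*√1290/15 - 25 = -25 + 94*I*√1290/15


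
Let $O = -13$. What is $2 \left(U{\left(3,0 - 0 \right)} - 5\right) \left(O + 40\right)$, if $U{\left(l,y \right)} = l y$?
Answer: $-270$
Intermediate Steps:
$2 \left(U{\left(3,0 - 0 \right)} - 5\right) \left(O + 40\right) = 2 \left(3 \left(0 - 0\right) - 5\right) \left(-13 + 40\right) = 2 \left(3 \left(0 + 0\right) - 5\right) 27 = 2 \left(3 \cdot 0 - 5\right) 27 = 2 \left(0 - 5\right) 27 = 2 \left(-5\right) 27 = \left(-10\right) 27 = -270$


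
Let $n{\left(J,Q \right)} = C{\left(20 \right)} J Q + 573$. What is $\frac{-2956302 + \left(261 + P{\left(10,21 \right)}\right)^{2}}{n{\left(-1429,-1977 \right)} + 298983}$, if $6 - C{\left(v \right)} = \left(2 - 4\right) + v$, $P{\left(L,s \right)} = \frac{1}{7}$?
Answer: $\frac{70758607}{823249980} \approx 0.08595$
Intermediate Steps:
$P{\left(L,s \right)} = \frac{1}{7}$
$C{\left(v \right)} = 8 - v$ ($C{\left(v \right)} = 6 - \left(\left(2 - 4\right) + v\right) = 6 - \left(-2 + v\right) = 8 - v$)
$n{\left(J,Q \right)} = 573 - 12 J Q$ ($n{\left(J,Q \right)} = \left(8 - 20\right) J Q + 573 = - 12 J Q + 573 = 573 - 12 J Q$)
$\frac{-2956302 + \left(261 + P{\left(10,21 \right)}\right)^{2}}{n{\left(-1429,-1977 \right)} + 298983} = \frac{-2956302 + \left(261 + \frac{1}{7}\right)^{2}}{\left(573 - \left(-17148\right) \left(-1977\right)\right) + 298983} = \frac{-2956302 + \left(\frac{1828}{7}\right)^{2}}{\left(573 - 33901596\right) + 298983} = \frac{-2956302 + \frac{3341584}{49}}{-33901023 + 298983} = - \frac{141517214}{49 \left(-33602040\right)} = \left(- \frac{141517214}{49}\right) \left(- \frac{1}{33602040}\right) = \frac{70758607}{823249980}$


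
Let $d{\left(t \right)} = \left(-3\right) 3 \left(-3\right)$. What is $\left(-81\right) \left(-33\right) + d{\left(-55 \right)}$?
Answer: $2700$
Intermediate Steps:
$d{\left(t \right)} = 27$ ($d{\left(t \right)} = \left(-9\right) \left(-3\right) = 27$)
$\left(-81\right) \left(-33\right) + d{\left(-55 \right)} = \left(-81\right) \left(-33\right) + 27 = 2673 + 27 = 2700$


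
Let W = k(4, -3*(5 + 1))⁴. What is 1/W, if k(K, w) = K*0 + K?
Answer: 1/256 ≈ 0.0039063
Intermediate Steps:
k(K, w) = K (k(K, w) = 0 + K = K)
W = 256 (W = 4⁴ = 256)
1/W = 1/256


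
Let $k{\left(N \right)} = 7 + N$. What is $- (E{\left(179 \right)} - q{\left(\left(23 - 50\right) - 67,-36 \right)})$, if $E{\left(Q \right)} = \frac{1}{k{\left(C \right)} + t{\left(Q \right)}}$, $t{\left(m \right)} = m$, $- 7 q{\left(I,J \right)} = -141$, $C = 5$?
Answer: $\frac{26924}{1337} \approx 20.138$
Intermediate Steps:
$q{\left(I,J \right)} = \frac{141}{7}$ ($q{\left(I,J \right)} = \left(- \frac{1}{7}\right) \left(-141\right) = \frac{141}{7}$)
$E{\left(Q \right)} = \frac{1}{12 + Q}$ ($E{\left(Q \right)} = \frac{1}{\left(7 + 5\right) + Q} = \frac{1}{12 + Q}$)
$- (E{\left(179 \right)} - q{\left(\left(23 - 50\right) - 67,-36 \right)}) = - (\frac{1}{12 + 179} - \frac{141}{7}) = - (\frac{1}{191} - \frac{141}{7}) = \left(-1\right) \left(- \frac{26924}{1337}\right) = \frac{26924}{1337}$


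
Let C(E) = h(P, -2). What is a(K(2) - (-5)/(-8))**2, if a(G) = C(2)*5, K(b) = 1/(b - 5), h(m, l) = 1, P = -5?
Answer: 25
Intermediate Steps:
C(E) = 1
K(b) = 1/(-5 + b)
a(G) = 5 (a(G) = 1*5 = 5)
a(K(2) - (-5)/(-8))**2 = 5**2 = 25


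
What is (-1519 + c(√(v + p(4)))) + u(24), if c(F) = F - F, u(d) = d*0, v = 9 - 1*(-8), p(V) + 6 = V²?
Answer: -1519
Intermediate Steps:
p(V) = -6 + V²
v = 17 (v = 9 + 8 = 17)
u(d) = 0
c(F) = 0
(-1519 + c(√(v + p(4)))) + u(24) = (-1519 + 0) + 0 = -1519 + 0 = -1519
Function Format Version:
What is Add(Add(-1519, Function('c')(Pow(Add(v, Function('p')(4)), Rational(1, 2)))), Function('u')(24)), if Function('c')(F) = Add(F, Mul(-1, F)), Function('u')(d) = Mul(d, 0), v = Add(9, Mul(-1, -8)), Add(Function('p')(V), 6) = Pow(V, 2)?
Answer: -1519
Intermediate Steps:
Function('p')(V) = Add(-6, Pow(V, 2))
v = 17 (v = Add(9, 8) = 17)
Function('u')(d) = 0
Function('c')(F) = 0
Add(Add(-1519, Function('c')(Pow(Add(v, Function('p')(4)), Rational(1, 2)))), Function('u')(24)) = Add(Add(-1519, 0), 0) = Add(-1519, 0) = -1519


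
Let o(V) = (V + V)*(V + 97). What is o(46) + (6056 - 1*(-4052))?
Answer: 23264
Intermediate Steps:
o(V) = 2*V*(97 + V) (o(V) = (2*V)*(97 + V) = 2*V*(97 + V))
o(46) + (6056 - 1*(-4052)) = 2*46*(97 + 46) + (6056 - 1*(-4052)) = 2*46*143 + (6056 + 4052) = 13156 + 10108 = 23264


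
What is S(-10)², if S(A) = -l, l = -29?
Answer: 841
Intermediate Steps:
S(A) = 29 (S(A) = -1*(-29) = 29)
S(-10)² = 29² = 841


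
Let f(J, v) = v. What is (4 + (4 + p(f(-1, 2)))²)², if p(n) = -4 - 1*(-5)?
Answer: 841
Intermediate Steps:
p(n) = 1 (p(n) = -4 + 5 = 1)
(4 + (4 + p(f(-1, 2)))²)² = (4 + (4 + 1)²)² = (4 + 5²)² = (4 + 25)² = 29² = 841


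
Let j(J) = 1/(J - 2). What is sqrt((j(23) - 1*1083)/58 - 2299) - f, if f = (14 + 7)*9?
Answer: -189 + I*sqrt(859580358)/609 ≈ -189.0 + 48.142*I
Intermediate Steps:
j(J) = 1/(-2 + J)
f = 189 (f = 21*9 = 189)
sqrt((j(23) - 1*1083)/58 - 2299) - f = sqrt((1/(-2 + 23) - 1*1083)/58 - 2299) - 1*189 = sqrt((1/21 - 1083)*(1/58) - 2299) - 189 = sqrt(-22742/21*1/58 - 2299) - 189 = sqrt(-11371/609 - 2299) - 189 = sqrt(-1411462/609) - 189 = I*sqrt(859580358)/609 - 189 = -189 + I*sqrt(859580358)/609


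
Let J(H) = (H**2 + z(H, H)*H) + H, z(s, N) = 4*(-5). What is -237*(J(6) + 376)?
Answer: -70626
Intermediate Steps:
z(s, N) = -20
J(H) = H**2 - 19*H (J(H) = (H**2 - 20*H) + H = H**2 - 19*H)
-237*(J(6) + 376) = -237*(6*(-19 + 6) + 376) = -237*(6*(-13) + 376) = -237*(-78 + 376) = -237*298 = -70626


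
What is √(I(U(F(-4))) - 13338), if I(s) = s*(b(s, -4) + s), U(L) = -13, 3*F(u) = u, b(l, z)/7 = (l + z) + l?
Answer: I*√10439 ≈ 102.17*I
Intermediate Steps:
b(l, z) = 7*z + 14*l (b(l, z) = 7*((l + z) + l) = 7*(z + 2*l) = 7*z + 14*l)
F(u) = u/3
I(s) = s*(-28 + 15*s) (I(s) = s*((7*(-4) + 14*s) + s) = s*((-28 + 14*s) + s) = s*(-28 + 15*s))
√(I(U(F(-4))) - 13338) = √(-13*(-28 + 15*(-13)) - 13338) = √(-13*(-28 - 195) - 13338) = √(-13*(-223) - 13338) = √(2899 - 13338) = √(-10439) = I*√10439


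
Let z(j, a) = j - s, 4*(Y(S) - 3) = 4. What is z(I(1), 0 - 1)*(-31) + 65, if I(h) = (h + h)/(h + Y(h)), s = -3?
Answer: -202/5 ≈ -40.400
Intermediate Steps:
Y(S) = 4 (Y(S) = 3 + (1/4)*4 = 3 + 1 = 4)
I(h) = 2*h/(4 + h) (I(h) = (h + h)/(h + 4) = (2*h)/(4 + h) = 2*h/(4 + h))
z(j, a) = 3 + j (z(j, a) = j - 1*(-3) = j + 3 = 3 + j)
z(I(1), 0 - 1)*(-31) + 65 = (3 + 2*1/(4 + 1))*(-31) + 65 = (3 + 2*1/5)*(-31) + 65 = (3 + 2*1*(1/5))*(-31) + 65 = (3 + 2/5)*(-31) + 65 = (17/5)*(-31) + 65 = -527/5 + 65 = -202/5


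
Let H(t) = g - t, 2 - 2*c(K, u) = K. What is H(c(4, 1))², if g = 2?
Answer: 9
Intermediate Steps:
c(K, u) = 1 - K/2
H(t) = 2 - t
H(c(4, 1))² = (2 - (1 - ½*4))² = (2 - (1 - 2))² = (2 - 1*(-1))² = (2 + 1)² = 3² = 9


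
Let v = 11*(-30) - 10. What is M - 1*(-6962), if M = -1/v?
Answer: 2367081/340 ≈ 6962.0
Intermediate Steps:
v = -340 (v = -330 - 10 = -340)
M = 1/340 (M = -1/(-340) = -1*(-1/340) = 1/340 ≈ 0.0029412)
M - 1*(-6962) = 1/340 - 1*(-6962) = 1/340 + 6962 = 2367081/340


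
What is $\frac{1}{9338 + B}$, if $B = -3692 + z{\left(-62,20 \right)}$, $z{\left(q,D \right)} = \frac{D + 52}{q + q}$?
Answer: $\frac{31}{175008} \approx 0.00017713$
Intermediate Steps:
$z{\left(q,D \right)} = \frac{52 + D}{2 q}$
$B = - \frac{114470}{31}$ ($B = -3692 + \frac{52 + 20}{2 \left(-62\right)} = -3692 + \frac{1}{2} \left(- \frac{1}{62}\right) 72 = -3692 - \frac{18}{31} = - \frac{114470}{31} \approx -3692.6$)
$\frac{1}{9338 + B} = \frac{1}{9338 - \frac{114470}{31}} = \frac{1}{\frac{175008}{31}} = \frac{31}{175008}$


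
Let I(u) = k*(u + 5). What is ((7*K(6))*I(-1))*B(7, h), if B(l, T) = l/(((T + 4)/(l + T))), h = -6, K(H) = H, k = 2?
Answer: -1176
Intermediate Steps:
I(u) = 10 + 2*u (I(u) = 2*(u + 5) = 2*(5 + u) = 10 + 2*u)
B(l, T) = l*(T + l)/(4 + T) (B(l, T) = l/(((4 + T)/(T + l))) = l*((T + l)/(4 + T)) = l*(T + l)/(4 + T))
((7*K(6))*I(-1))*B(7, h) = ((7*6)*(10 + 2*(-1)))*(7*(-6 + 7)/(4 - 6)) = (42*(10 - 2))*(7*1/(-2)) = (42*8)*(7*(-½)*1) = 336*(-7/2) = -1176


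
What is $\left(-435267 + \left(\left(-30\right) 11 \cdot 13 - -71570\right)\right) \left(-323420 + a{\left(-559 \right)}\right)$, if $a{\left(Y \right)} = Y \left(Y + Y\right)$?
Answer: $-110963535954$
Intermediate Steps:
$a{\left(Y \right)} = 2 Y^{2}$ ($a{\left(Y \right)} = Y 2 Y = 2 Y^{2}$)
$\left(-435267 + \left(\left(-30\right) 11 \cdot 13 - -71570\right)\right) \left(-323420 + a{\left(-559 \right)}\right) = \left(-435267 + \left(\left(-30\right) 11 \cdot 13 - -71570\right)\right) \left(-323420 + 2 \left(-559\right)^{2}\right) = \left(-435267 + \left(\left(-330\right) 13 + 71570\right)\right) \left(-323420 + 2 \cdot 312481\right) = \left(-435267 + \left(-4290 + 71570\right)\right) \left(-323420 + 624962\right) = \left(-435267 + 67280\right) 301542 = \left(-367987\right) 301542 = -110963535954$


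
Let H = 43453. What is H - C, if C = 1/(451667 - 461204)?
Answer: 414411262/9537 ≈ 43453.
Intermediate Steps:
C = -1/9537 (C = 1/(-9537) = -1/9537 ≈ -0.00010485)
H - C = 43453 - 1*(-1/9537) = 43453 + 1/9537 = 414411262/9537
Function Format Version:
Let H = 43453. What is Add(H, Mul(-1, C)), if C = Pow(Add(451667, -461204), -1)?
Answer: Rational(414411262, 9537) ≈ 43453.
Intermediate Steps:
C = Rational(-1, 9537) (C = Pow(-9537, -1) = Rational(-1, 9537) ≈ -0.00010485)
Add(H, Mul(-1, C)) = Add(43453, Mul(-1, Rational(-1, 9537))) = Add(43453, Rational(1, 9537)) = Rational(414411262, 9537)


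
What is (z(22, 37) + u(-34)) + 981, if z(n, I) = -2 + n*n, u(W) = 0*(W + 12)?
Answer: 1463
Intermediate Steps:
u(W) = 0 (u(W) = 0*(12 + W) = 0)
z(n, I) = -2 + n²
(z(22, 37) + u(-34)) + 981 = ((-2 + 22²) + 0) + 981 = ((-2 + 484) + 0) + 981 = (482 + 0) + 981 = 482 + 981 = 1463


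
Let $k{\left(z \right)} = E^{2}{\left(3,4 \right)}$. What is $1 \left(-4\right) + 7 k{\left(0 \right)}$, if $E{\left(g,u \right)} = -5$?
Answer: $171$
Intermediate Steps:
$k{\left(z \right)} = 25$ ($k{\left(z \right)} = \left(-5\right)^{2} = 25$)
$1 \left(-4\right) + 7 k{\left(0 \right)} = 1 \left(-4\right) + 7 \cdot 25 = -4 + 175 = 171$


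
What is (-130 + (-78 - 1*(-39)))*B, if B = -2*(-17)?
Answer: -5746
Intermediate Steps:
B = 34
(-130 + (-78 - 1*(-39)))*B = (-130 + (-78 - 1*(-39)))*34 = (-130 + (-78 + 39))*34 = (-130 - 39)*34 = -169*34 = -5746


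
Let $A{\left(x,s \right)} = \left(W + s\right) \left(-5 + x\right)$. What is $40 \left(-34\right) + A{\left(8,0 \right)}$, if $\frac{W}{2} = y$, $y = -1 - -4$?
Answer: $-1342$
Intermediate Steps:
$y = 3$ ($y = -1 + 4 = 3$)
$W = 6$ ($W = 2 \cdot 3 = 6$)
$A{\left(x,s \right)} = \left(-5 + x\right) \left(6 + s\right)$ ($A{\left(x,s \right)} = \left(6 + s\right) \left(-5 + x\right) = \left(-5 + x\right) \left(6 + s\right)$)
$40 \left(-34\right) + A{\left(8,0 \right)} = 40 \left(-34\right) + \left(-30 - 0 + 6 \cdot 8 + 0 \cdot 8\right) = -1360 + \left(-30 + 0 + 48 + 0\right) = -1360 + 18 = -1342$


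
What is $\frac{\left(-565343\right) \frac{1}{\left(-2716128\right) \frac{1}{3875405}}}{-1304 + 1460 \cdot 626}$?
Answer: $\frac{2190933088915}{2478890515968} \approx 0.88384$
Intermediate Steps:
$\frac{\left(-565343\right) \frac{1}{\left(-2716128\right) \frac{1}{3875405}}}{-1304 + 1460 \cdot 626} = \frac{\left(-565343\right) \frac{1}{\left(-2716128\right) \frac{1}{3875405}}}{-1304 + 913960} = \frac{\left(-565343\right) \frac{1}{- \frac{2716128}{3875405}}}{912656} = \left(-565343\right) \left(- \frac{3875405}{2716128}\right) \frac{1}{912656} = \frac{2190933088915}{2716128} \cdot \frac{1}{912656} = \frac{2190933088915}{2478890515968}$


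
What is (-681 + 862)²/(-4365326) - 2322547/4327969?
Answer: -10280463397731/18892995602894 ≈ -0.54414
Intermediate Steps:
(-681 + 862)²/(-4365326) - 2322547/4327969 = 181²*(-1/4365326) - 2322547*1/4327969 = 32761*(-1/4365326) - 2322547/4327969 = -32761/4365326 - 2322547/4327969 = -10280463397731/18892995602894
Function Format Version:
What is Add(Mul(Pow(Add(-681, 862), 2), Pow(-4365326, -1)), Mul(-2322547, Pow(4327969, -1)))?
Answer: Rational(-10280463397731, 18892995602894) ≈ -0.54414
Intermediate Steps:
Add(Mul(Pow(Add(-681, 862), 2), Pow(-4365326, -1)), Mul(-2322547, Pow(4327969, -1))) = Add(Mul(Pow(181, 2), Rational(-1, 4365326)), Mul(-2322547, Rational(1, 4327969))) = Add(Mul(32761, Rational(-1, 4365326)), Rational(-2322547, 4327969)) = Add(Rational(-32761, 4365326), Rational(-2322547, 4327969)) = Rational(-10280463397731, 18892995602894)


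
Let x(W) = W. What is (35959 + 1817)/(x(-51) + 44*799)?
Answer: 37776/35105 ≈ 1.0761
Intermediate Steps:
(35959 + 1817)/(x(-51) + 44*799) = (35959 + 1817)/(-51 + 44*799) = 37776/(-51 + 35156) = 37776/35105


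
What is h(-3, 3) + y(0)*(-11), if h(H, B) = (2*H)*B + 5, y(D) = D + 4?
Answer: -57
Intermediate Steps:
y(D) = 4 + D
h(H, B) = 5 + 2*B*H (h(H, B) = 2*B*H + 5 = 5 + 2*B*H)
h(-3, 3) + y(0)*(-11) = (5 + 2*3*(-3)) + (4 + 0)*(-11) = (5 - 18) + 4*(-11) = -13 - 44 = -57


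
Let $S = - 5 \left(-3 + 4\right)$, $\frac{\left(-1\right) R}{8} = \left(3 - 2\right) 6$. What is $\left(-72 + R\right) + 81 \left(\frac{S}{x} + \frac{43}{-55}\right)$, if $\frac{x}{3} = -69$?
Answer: $- \frac{229434}{1265} \approx -181.37$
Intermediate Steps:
$x = -207$ ($x = 3 \left(-69\right) = -207$)
$R = -48$ ($R = - 8 \left(3 - 2\right) 6 = - 8 \cdot 1 \cdot 6 = \left(-8\right) 6 = -48$)
$S = -5$ ($S = \left(-5\right) 1 = -5$)
$\left(-72 + R\right) + 81 \left(\frac{S}{x} + \frac{43}{-55}\right) = \left(-72 - 48\right) + 81 \left(- \frac{5}{-207} + \frac{43}{-55}\right) = -120 + 81 \left(\left(-5\right) \left(- \frac{1}{207}\right) + 43 \left(- \frac{1}{55}\right)\right) = -120 + 81 \left(\frac{5}{207} - \frac{43}{55}\right) = -120 + 81 \left(- \frac{8626}{11385}\right) = -120 - \frac{77634}{1265} = - \frac{229434}{1265}$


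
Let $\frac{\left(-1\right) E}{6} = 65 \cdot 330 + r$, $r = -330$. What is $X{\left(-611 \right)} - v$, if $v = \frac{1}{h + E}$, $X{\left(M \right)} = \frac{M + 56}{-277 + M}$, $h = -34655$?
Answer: $\frac{806883}{1291000} \approx 0.62501$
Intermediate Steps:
$X{\left(M \right)} = \frac{56 + M}{-277 + M}$
$E = -126720$ ($E = - 6 \left(65 \cdot 330 - 330\right) = - 6 \left(21450 - 330\right) = \left(-6\right) 21120 = -126720$)
$v = - \frac{1}{161375}$ ($v = \frac{1}{-34655 - 126720} = \frac{1}{-161375} = - \frac{1}{161375} \approx -6.1967 \cdot 10^{-6}$)
$X{\left(-611 \right)} - v = \frac{56 - 611}{-277 - 611} - - \frac{1}{161375} = \frac{1}{-888} \left(-555\right) + \frac{1}{161375} = \left(- \frac{1}{888}\right) \left(-555\right) + \frac{1}{161375} = \frac{5}{8} + \frac{1}{161375} = \frac{806883}{1291000}$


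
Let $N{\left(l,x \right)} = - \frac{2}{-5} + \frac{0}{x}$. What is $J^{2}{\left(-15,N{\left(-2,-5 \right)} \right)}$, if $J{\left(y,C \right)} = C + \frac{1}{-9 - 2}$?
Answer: $\frac{289}{3025} \approx 0.095537$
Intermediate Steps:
$N{\left(l,x \right)} = \frac{2}{5}$ ($N{\left(l,x \right)} = \left(-2\right) \left(- \frac{1}{5}\right) + 0 = \frac{2}{5} + 0 = \frac{2}{5}$)
$J{\left(y,C \right)} = - \frac{1}{11} + C$ ($J{\left(y,C \right)} = C + \frac{1}{-11} = C - \frac{1}{11} = - \frac{1}{11} + C$)
$J^{2}{\left(-15,N{\left(-2,-5 \right)} \right)} = \left(- \frac{1}{11} + \frac{2}{5}\right)^{2} = \left(\frac{17}{55}\right)^{2} = \frac{289}{3025}$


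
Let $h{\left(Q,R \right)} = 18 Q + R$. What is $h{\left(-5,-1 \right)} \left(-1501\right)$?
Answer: $136591$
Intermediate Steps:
$h{\left(Q,R \right)} = R + 18 Q$
$h{\left(-5,-1 \right)} \left(-1501\right) = \left(-1 + 18 \left(-5\right)\right) \left(-1501\right) = \left(-1 - 90\right) \left(-1501\right) = \left(-91\right) \left(-1501\right) = 136591$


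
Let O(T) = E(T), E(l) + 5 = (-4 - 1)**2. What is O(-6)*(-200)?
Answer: -4000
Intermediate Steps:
E(l) = 20 (E(l) = -5 + (-4 - 1)**2 = -5 + (-5)**2 = -5 + 25 = 20)
O(T) = 20
O(-6)*(-200) = 20*(-200) = -4000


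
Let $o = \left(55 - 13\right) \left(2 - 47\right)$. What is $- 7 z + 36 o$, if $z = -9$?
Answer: $-67977$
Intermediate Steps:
$o = -1890$ ($o = 42 \left(-45\right) = -1890$)
$- 7 z + 36 o = \left(-7\right) \left(-9\right) + 36 \left(-1890\right) = 63 - 68040 = -67977$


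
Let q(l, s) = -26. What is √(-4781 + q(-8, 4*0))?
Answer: I*√4807 ≈ 69.333*I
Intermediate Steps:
√(-4781 + q(-8, 4*0)) = √(-4781 - 26) = √(-4807) = I*√4807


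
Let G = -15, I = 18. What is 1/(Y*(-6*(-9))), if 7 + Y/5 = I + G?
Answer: -1/1080 ≈ -0.00092593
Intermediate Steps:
Y = -20 (Y = -35 + 5*(18 - 15) = -35 + 5*3 = -35 + 15 = -20)
1/(Y*(-6*(-9))) = 1/(-(-120)*(-9)) = 1/(-20*54) = 1/(-1080) = -1/1080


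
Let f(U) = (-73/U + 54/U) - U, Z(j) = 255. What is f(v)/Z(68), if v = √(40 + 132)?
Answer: -191*√43/21930 ≈ -0.057112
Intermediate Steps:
v = 2*√43 (v = √172 = 2*√43 ≈ 13.115)
f(U) = -U - 19/U (f(U) = -19/U - U = -U - 19/U)
f(v)/Z(68) = (-2*√43 - 19*√43/86)/255 = (-2*√43 - 19*√43/86)*(1/255) = -191*√43/86*(1/255) = -191*√43/21930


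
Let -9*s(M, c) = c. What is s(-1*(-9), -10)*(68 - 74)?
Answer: -20/3 ≈ -6.6667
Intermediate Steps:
s(M, c) = -c/9
s(-1*(-9), -10)*(68 - 74) = (-1/9*(-10))*(68 - 74) = (10/9)*(-6) = -20/3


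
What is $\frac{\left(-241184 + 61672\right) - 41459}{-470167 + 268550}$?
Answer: $\frac{220971}{201617} \approx 1.096$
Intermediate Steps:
$\frac{\left(-241184 + 61672\right) - 41459}{-470167 + 268550} = \frac{-179512 - 41459}{-201617} = \left(-220971\right) \left(- \frac{1}{201617}\right) = \frac{220971}{201617}$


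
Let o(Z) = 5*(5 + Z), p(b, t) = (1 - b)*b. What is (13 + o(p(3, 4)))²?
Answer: 64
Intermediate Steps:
p(b, t) = b*(1 - b)
o(Z) = 25 + 5*Z
(13 + o(p(3, 4)))² = (13 + (25 + 5*(3*(1 - 1*3))))² = (13 + (25 + 5*(3*(1 - 3))))² = (13 + (25 + 5*(3*(-2))))² = (13 + (25 + 5*(-6)))² = (13 + (25 - 30))² = (13 - 5)² = 8² = 64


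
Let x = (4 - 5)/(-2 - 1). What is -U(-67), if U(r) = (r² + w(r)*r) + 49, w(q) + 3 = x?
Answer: -14150/3 ≈ -4716.7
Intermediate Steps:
x = ⅓ (x = -1/(-3) = -1*(-⅓) = ⅓ ≈ 0.33333)
w(q) = -8/3 (w(q) = -3 + ⅓ = -8/3)
U(r) = 49 + r² - 8*r/3 (U(r) = (r² - 8*r/3) + 49 = 49 + r² - 8*r/3)
-U(-67) = -(49 + (-67)² - 8/3*(-67)) = -(49 + 4489 + 536/3) = -1*14150/3 = -14150/3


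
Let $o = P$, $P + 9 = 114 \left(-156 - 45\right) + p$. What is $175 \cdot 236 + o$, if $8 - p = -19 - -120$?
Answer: $18284$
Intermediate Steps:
$p = -93$ ($p = 8 - \left(-19 - -120\right) = 8 - \left(-19 + 120\right) = 8 - 101 = -93$)
$P = -23016$ ($P = -9 + \left(114 \left(-156 - 45\right) - 93\right) = -9 + \left(114 \left(-201\right) - 93\right) = -9 - 23007 = -23016$)
$o = -23016$
$175 \cdot 236 + o = 175 \cdot 236 - 23016 = 41300 - 23016 = 18284$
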